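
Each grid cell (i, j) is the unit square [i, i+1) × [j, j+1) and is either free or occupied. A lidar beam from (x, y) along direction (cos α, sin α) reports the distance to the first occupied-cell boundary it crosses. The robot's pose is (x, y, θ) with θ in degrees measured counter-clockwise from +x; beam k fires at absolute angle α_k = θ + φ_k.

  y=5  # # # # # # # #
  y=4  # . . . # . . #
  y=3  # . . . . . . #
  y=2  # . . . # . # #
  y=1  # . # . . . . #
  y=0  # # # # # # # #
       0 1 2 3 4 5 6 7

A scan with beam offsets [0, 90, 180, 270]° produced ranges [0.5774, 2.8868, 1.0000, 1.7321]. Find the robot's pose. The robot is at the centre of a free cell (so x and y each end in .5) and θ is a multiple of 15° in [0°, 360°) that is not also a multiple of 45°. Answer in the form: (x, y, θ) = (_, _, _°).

(x, y, θ) = (3.5, 2.5, 30°)

Candidates: 20 free-cell centres × 16 headings = 320 poses. Raycast each; keep the one whose scan matches to 4 dp.
  (4.5, 1.5, 105°): beam 1 = 0.5176 ≠ 0.5774 ✗
  (3.5, 1.5, 15°): beam 1 = 2.5882 ≠ 0.5774 ✗
  (6.5, 1.5, 255°): beam 1 = 0.5176 ≠ 0.5774 ✗
  (2.5, 2.5, 285°): beam 1 = 0.5176 ≠ 0.5774 ✗
  …
  (3.5, 2.5, 30°): r_1=0.5774, r_2=2.8868, r_3=1.0000, r_4=1.7321 — all match ✓
No second candidate reproduces the full scan.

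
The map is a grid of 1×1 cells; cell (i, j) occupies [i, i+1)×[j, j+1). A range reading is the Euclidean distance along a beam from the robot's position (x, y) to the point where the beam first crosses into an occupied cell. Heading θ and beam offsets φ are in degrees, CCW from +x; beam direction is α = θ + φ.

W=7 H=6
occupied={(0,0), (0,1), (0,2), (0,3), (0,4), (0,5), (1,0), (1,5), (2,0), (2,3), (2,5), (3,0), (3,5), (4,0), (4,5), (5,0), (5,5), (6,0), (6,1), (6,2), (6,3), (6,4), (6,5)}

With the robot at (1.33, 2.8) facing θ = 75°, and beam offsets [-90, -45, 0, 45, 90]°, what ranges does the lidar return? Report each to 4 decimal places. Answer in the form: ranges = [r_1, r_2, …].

ranges = [4.8347, 0.7736, 2.2776, 0.6600, 0.3416]

beam 1: φ=-90°, α=345°
  cosα=0.9659 sinα=-0.2588 | (1,2) | tMaxX 0.6936 tMaxY 3.0910 | tΔX 1.0353 tΔY 3.8637
    t=0.6936 [x] (2,2)
    t=1.7289 [x] (3,2)
    t=2.7642 [x] (4,2)
    t=3.0910 [y] (4,1)
    t=3.7995 [x] (5,1)
    t=4.8347 [x] (6,1) — stop
  → r_1 = 4.8347
beam 2: φ=-45°, α=30°
  cosα=0.8660 sinα=0.5000 | (1,2) | tMaxX 0.7736 tMaxY 0.4000 | tΔX 1.1547 tΔY 2.0000
    t=0.4000 [y] (1,3)
    t=0.7736 [x] (2,3) — stop
  → r_2 = 0.7736
beam 3: φ=0°, α=75°
  cosα=0.2588 sinα=0.9659 | (1,2) | tMaxX 2.5887 tMaxY 0.2071 | tΔX 3.8637 tΔY 1.0353
    t=0.2071 [y] (1,3)
    t=1.2423 [y] (1,4)
    t=2.2776 [y] (1,5) — stop
  → r_3 = 2.2776
beam 4: φ=45°, α=120°
  cosα=-0.5000 sinα=0.8660 | (1,2) | tMaxX 0.6600 tMaxY 0.2309 | tΔX 2.0000 tΔY 1.1547
    t=0.2309 [y] (1,3)
    t=0.6600 [x] (0,3) — stop
  → r_4 = 0.6600
beam 5: φ=90°, α=165°
  cosα=-0.9659 sinα=0.2588 | (1,2) | tMaxX 0.3416 tMaxY 0.7727 | tΔX 1.0353 tΔY 3.8637
    t=0.3416 [x] (0,2) — stop
  → r_5 = 0.3416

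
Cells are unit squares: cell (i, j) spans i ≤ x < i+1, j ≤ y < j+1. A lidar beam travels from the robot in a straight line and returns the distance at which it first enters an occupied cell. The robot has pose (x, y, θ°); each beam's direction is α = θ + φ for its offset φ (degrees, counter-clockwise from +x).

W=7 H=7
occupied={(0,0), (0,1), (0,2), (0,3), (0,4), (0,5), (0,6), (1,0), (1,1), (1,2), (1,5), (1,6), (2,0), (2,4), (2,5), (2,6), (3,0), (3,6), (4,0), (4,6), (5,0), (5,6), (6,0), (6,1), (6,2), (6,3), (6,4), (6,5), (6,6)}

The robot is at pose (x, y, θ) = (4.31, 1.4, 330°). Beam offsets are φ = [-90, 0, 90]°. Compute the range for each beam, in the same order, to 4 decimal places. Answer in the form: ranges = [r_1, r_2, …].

ranges = [0.4619, 0.8000, 3.3800]

beam 1: φ=-90°, α=240°
  dir = (cos 240°, sin 240°) = (-0.5000, -0.8660); from cell (4,1)
  next x-line at t=0.6200, next y-line at t=0.4619; Δt_x=2.0000, Δt_y=1.1547
    y: enter (4,0) at t=0.4619 ← occupied
  → r_1 = 0.4619
beam 2: φ=0°, α=330°
  dir = (cos 330°, sin 330°) = (0.8660, -0.5000); from cell (4,1)
  next x-line at t=0.7967, next y-line at t=0.8000; Δt_x=1.1547, Δt_y=2.0000
    x: enter (5,1) at t=0.7967
    y: enter (5,0) at t=0.8000 ← occupied
  → r_2 = 0.8000
beam 3: φ=90°, α=60°
  dir = (cos 60°, sin 60°) = (0.5000, 0.8660); from cell (4,1)
  next x-line at t=1.3800, next y-line at t=0.6928; Δt_x=2.0000, Δt_y=1.1547
    y: enter (4,2) at t=0.6928
    x: enter (5,2) at t=1.3800
    y: enter (5,3) at t=1.8475
    y: enter (5,4) at t=3.0022
    x: enter (6,4) at t=3.3800 ← occupied
  → r_3 = 3.3800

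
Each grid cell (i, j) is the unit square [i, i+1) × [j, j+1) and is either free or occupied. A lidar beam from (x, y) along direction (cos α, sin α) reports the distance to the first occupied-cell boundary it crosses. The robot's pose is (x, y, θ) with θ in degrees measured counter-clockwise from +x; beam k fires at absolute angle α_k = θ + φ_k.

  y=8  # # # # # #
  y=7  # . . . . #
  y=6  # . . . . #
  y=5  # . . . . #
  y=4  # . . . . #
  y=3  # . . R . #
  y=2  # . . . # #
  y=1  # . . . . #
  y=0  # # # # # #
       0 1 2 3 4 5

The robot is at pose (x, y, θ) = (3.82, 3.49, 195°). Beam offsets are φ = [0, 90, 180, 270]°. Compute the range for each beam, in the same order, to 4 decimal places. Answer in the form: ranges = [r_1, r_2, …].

beam 1: φ=0°, α=195°
  cosα=-0.9659 sinα=-0.2588 | (3,3) | tMaxX 0.8489 tMaxY 1.8932 | tΔX 1.0353 tΔY 3.8637
    t=0.8489 [x] (2,3)
    t=1.8842 [x] (1,3)
    t=1.8932 [y] (1,2)
    t=2.9195 [x] (0,2) — stop
  → r_1 = 2.9195
beam 2: φ=90°, α=285°
  cosα=0.2588 sinα=-0.9659 | (3,3) | tMaxX 0.6955 tMaxY 0.5073 | tΔX 3.8637 tΔY 1.0353
    t=0.5073 [y] (3,2)
    t=0.6955 [x] (4,2) — stop
  → r_2 = 0.6955
beam 3: φ=180°, α=15°
  cosα=0.9659 sinα=0.2588 | (3,3) | tMaxX 0.1863 tMaxY 1.9705 | tΔX 1.0353 tΔY 3.8637
    t=0.1863 [x] (4,3)
    t=1.2216 [x] (5,3) — stop
  → r_3 = 1.2216
beam 4: φ=270°, α=105°
  cosα=-0.2588 sinα=0.9659 | (3,3) | tMaxX 3.1682 tMaxY 0.5280 | tΔX 3.8637 tΔY 1.0353
    t=0.5280 [y] (3,4)
    t=1.5633 [y] (3,5)
    t=2.5985 [y] (3,6)
    t=3.1682 [x] (2,6)
    t=3.6338 [y] (2,7)
    t=4.6691 [y] (2,8) — stop
  → r_4 = 4.6691

ranges = [2.9195, 0.6955, 1.2216, 4.6691]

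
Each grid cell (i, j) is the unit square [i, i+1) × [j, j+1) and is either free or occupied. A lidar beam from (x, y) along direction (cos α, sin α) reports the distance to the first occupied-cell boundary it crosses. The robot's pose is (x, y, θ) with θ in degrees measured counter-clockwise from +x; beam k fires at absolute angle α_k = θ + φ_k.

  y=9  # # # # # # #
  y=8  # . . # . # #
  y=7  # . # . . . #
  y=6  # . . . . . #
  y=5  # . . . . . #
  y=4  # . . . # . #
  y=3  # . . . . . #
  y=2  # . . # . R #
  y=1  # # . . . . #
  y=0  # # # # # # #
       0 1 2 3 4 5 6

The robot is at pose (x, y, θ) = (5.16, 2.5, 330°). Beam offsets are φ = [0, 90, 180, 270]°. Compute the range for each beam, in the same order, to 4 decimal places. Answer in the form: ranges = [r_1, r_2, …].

beam 1: φ=0°, α=330°
  d=(0.8660,-0.5000)  start (5,2)  tX=0.9699 tY=1.0000  stride 1/|dx|=1.1547 1/|dy|=2.0000
    cross x-line → (6,2), t=0.9699 (wall)
  → r_1 = 0.9699
beam 2: φ=90°, α=60°
  d=(0.5000,0.8660)  start (5,2)  tX=1.6800 tY=0.5774  stride 1/|dx|=2.0000 1/|dy|=1.1547
    cross y-line → (5,3), t=0.5774
    cross x-line → (6,3), t=1.6800 (wall)
  → r_2 = 1.6800
beam 3: φ=180°, α=150°
  d=(-0.8660,0.5000)  start (5,2)  tX=0.1848 tY=1.0000  stride 1/|dx|=1.1547 1/|dy|=2.0000
    cross x-line → (4,2), t=0.1848
    cross y-line → (4,3), t=1.0000
    cross x-line → (3,3), t=1.3395
    cross x-line → (2,3), t=2.4942
    cross y-line → (2,4), t=3.0000
    cross x-line → (1,4), t=3.6489
    cross x-line → (0,4), t=4.8036 (wall)
  → r_3 = 4.8036
beam 4: φ=270°, α=240°
  d=(-0.5000,-0.8660)  start (5,2)  tX=0.3200 tY=0.5774  stride 1/|dx|=2.0000 1/|dy|=1.1547
    cross x-line → (4,2), t=0.3200
    cross y-line → (4,1), t=0.5774
    cross y-line → (4,0), t=1.7321 (wall)
  → r_4 = 1.7321

ranges = [0.9699, 1.6800, 4.8036, 1.7321]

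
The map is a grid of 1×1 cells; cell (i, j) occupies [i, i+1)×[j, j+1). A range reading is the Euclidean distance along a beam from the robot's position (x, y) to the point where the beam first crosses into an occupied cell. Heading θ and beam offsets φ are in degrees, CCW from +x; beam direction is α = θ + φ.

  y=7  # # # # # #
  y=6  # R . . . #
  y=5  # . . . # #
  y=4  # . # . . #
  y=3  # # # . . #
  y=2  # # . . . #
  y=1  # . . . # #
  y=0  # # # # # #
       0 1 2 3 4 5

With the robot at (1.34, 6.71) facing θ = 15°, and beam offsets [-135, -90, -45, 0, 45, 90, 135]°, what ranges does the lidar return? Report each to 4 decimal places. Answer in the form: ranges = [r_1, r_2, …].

ranges = [0.6800, 2.5500, 3.0715, 1.1205, 0.3349, 0.3002, 0.3926]

beam 1: φ=-135°, α=240°
  direction (-0.5000, -0.8660); cell (1,6); t to first gridline: x 0.6800, y 0.8198 (then +2.0000 / +1.1547)
    (0,6) via x @ 0.6800  # hit
  → r_1 = 0.6800
beam 2: φ=-90°, α=285°
  direction (0.2588, -0.9659); cell (1,6); t to first gridline: x 2.5500, y 0.7350 (then +3.8637 / +1.0353)
    (1,5) via y @ 0.7350
    (1,4) via y @ 1.7703
    (2,4) via x @ 2.5500  # hit
  → r_2 = 2.5500
beam 3: φ=-45°, α=330°
  direction (0.8660, -0.5000); cell (1,6); t to first gridline: x 0.7621, y 1.4200 (then +1.1547 / +2.0000)
    (2,6) via x @ 0.7621
    (2,5) via y @ 1.4200
    (3,5) via x @ 1.9168
    (4,5) via x @ 3.0715  # hit
  → r_3 = 3.0715
beam 4: φ=0°, α=15°
  direction (0.9659, 0.2588); cell (1,6); t to first gridline: x 0.6833, y 1.1205 (then +1.0353 / +3.8637)
    (2,6) via x @ 0.6833
    (2,7) via y @ 1.1205  # hit
  → r_4 = 1.1205
beam 5: φ=45°, α=60°
  direction (0.5000, 0.8660); cell (1,6); t to first gridline: x 1.3200, y 0.3349 (then +2.0000 / +1.1547)
    (1,7) via y @ 0.3349  # hit
  → r_5 = 0.3349
beam 6: φ=90°, α=105°
  direction (-0.2588, 0.9659); cell (1,6); t to first gridline: x 1.3137, y 0.3002 (then +3.8637 / +1.0353)
    (1,7) via y @ 0.3002  # hit
  → r_6 = 0.3002
beam 7: φ=135°, α=150°
  direction (-0.8660, 0.5000); cell (1,6); t to first gridline: x 0.3926, y 0.5800 (then +1.1547 / +2.0000)
    (0,6) via x @ 0.3926  # hit
  → r_7 = 0.3926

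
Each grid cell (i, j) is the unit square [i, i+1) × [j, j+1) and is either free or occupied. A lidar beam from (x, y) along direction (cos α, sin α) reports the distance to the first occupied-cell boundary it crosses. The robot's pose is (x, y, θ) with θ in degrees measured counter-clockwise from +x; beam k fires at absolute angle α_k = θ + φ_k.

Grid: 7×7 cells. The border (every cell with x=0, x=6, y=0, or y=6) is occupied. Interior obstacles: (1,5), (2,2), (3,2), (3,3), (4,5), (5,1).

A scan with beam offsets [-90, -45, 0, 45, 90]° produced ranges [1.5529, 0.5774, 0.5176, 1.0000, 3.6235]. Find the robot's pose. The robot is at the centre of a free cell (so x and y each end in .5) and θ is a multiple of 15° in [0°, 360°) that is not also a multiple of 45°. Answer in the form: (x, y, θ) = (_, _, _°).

Candidates: 19 free-cell centres × 16 headings = 304 poses. Raycast each; keep the one whose scan matches to 4 dp.
  (1.5, 2.5, 15°): beam 4 = 4.0415 ≠ 1.0000 ✗
  (5.5, 2.5, 300°): beam 1 = 3.0000 ≠ 1.5529 ✗
  (4.5, 3.5, 75°): beam 2 = 1.7321 ≠ 0.5774 ✗
  (2.5, 4.5, 330°): beam 1 = 3.0000 ≠ 1.5529 ✗
  …
  (2.5, 1.5, 285°): r_1=1.5529, r_2=0.5774, r_3=0.5176, r_4=1.0000, r_5=3.6235 — all match ✓
No second candidate reproduces the full scan.

(x, y, θ) = (2.5, 1.5, 285°)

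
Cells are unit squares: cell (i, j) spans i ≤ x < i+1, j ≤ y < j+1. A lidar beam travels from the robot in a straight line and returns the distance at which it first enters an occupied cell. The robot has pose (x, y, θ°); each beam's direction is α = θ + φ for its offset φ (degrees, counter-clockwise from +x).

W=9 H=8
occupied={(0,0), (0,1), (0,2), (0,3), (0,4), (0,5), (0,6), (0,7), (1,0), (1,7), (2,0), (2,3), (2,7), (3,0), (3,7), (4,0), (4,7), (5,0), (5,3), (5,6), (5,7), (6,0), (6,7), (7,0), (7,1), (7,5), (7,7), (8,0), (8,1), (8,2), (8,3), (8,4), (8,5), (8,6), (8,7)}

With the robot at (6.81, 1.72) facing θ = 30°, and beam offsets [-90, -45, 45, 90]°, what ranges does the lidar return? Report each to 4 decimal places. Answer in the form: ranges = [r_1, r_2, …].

ranges = [0.3800, 0.1967, 3.3957, 1.6200]

beam 1: φ=-90°, α=300°
  cosα=0.5000 sinα=-0.8660 | (6,1) | tMaxX 0.3800 tMaxY 0.8314 | tΔX 2.0000 tΔY 1.1547
    t=0.3800 [x] (7,1) — stop
  → r_1 = 0.3800
beam 2: φ=-45°, α=345°
  cosα=0.9659 sinα=-0.2588 | (6,1) | tMaxX 0.1967 tMaxY 2.7819 | tΔX 1.0353 tΔY 3.8637
    t=0.1967 [x] (7,1) — stop
  → r_2 = 0.1967
beam 3: φ=45°, α=75°
  cosα=0.2588 sinα=0.9659 | (6,1) | tMaxX 0.7341 tMaxY 0.2899 | tΔX 3.8637 tΔY 1.0353
    t=0.2899 [y] (6,2)
    t=0.7341 [x] (7,2)
    t=1.3252 [y] (7,3)
    t=2.3604 [y] (7,4)
    t=3.3957 [y] (7,5) — stop
  → r_3 = 3.3957
beam 4: φ=90°, α=120°
  cosα=-0.5000 sinα=0.8660 | (6,1) | tMaxX 1.6200 tMaxY 0.3233 | tΔX 2.0000 tΔY 1.1547
    t=0.3233 [y] (6,2)
    t=1.4780 [y] (6,3)
    t=1.6200 [x] (5,3) — stop
  → r_4 = 1.6200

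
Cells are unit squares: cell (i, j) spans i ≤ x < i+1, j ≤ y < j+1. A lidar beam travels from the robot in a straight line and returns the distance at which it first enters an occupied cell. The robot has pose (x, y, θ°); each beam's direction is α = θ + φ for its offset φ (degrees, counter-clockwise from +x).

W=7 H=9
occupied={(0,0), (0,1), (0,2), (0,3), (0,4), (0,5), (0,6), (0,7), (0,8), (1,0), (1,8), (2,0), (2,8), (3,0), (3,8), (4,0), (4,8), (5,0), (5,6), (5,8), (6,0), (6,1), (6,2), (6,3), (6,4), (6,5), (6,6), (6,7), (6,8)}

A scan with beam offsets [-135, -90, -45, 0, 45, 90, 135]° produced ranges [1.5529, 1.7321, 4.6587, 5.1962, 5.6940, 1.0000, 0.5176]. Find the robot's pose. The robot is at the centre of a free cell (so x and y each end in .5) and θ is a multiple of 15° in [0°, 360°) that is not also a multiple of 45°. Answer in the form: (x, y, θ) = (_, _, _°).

(x, y, θ) = (1.5, 2.5, 30°)

Enumerate (i+0.5, j+0.5, θ) over the 34 free cells and 16 admissible headings. For each, cast all 7 beams and compare to the given ranges.
  (1.5, 3.5, 285°): beam 1 = 0.5774 ≠ 1.5529 ✗
  (1.5, 7.5, 165°): beam 1 = 1.0000 ≠ 1.5529 ✗
  (4.5, 6.5, 195°): beam 1 = 1.7321 ≠ 1.5529 ✗
  (1.5, 5.5, 300°): beam 1 = 0.5176 ≠ 1.5529 ✗
  …
  (1.5, 2.5, 30°): r_1=1.5529, r_2=1.7321, r_3=4.6587, r_4=5.1962, r_5=5.6940, r_6=1.0000, r_7=0.5176 — all match ✓
Only this pose fits every beam.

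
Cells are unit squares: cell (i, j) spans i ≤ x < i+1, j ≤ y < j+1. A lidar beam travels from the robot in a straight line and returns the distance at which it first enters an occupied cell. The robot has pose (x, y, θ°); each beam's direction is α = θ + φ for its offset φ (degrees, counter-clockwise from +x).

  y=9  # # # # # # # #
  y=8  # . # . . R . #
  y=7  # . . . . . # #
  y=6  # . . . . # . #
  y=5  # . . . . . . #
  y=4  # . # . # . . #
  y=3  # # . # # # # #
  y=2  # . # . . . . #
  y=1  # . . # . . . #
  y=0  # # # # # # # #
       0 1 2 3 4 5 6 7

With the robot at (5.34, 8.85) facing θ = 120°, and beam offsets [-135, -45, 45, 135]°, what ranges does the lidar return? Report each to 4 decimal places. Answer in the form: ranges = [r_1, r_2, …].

beam 1: φ=-135°, α=345°
  direction (0.9659, -0.2588); cell (5,8); t to first gridline: x 0.6833, y 3.2841 (then +1.0353 / +3.8637)
    (6,8) via x @ 0.6833
    (7,8) via x @ 1.7186  # hit
  → r_1 = 1.7186
beam 2: φ=-45°, α=75°
  direction (0.2588, 0.9659); cell (5,8); t to first gridline: x 2.5500, y 0.1553 (then +3.8637 / +1.0353)
    (5,9) via y @ 0.1553  # hit
  → r_2 = 0.1553
beam 3: φ=45°, α=165°
  direction (-0.9659, 0.2588); cell (5,8); t to first gridline: x 0.3520, y 0.5796 (then +1.0353 / +3.8637)
    (4,8) via x @ 0.3520
    (4,9) via y @ 0.5796  # hit
  → r_3 = 0.5796
beam 4: φ=135°, α=255°
  direction (-0.2588, -0.9659); cell (5,8); t to first gridline: x 1.3137, y 0.8800 (then +3.8637 / +1.0353)
    (5,7) via y @ 0.8800
    (4,7) via x @ 1.3137
    (4,6) via y @ 1.9153
    (4,5) via y @ 2.9505
    (4,4) via y @ 3.9858  # hit
  → r_4 = 3.9858

ranges = [1.7186, 0.1553, 0.5796, 3.9858]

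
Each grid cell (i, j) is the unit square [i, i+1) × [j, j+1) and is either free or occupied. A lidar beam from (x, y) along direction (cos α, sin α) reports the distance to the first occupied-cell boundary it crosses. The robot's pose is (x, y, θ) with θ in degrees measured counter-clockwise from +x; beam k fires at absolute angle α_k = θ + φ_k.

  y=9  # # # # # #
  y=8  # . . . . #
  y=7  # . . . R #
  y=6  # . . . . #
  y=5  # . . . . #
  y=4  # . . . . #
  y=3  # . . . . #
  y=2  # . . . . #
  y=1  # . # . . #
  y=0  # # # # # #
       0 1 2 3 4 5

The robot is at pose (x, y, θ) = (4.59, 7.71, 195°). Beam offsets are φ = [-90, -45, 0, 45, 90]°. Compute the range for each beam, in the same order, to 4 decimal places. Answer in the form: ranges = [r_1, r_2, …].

beam 1: φ=-90°, α=105°
  dir = (cos 105°, sin 105°) = (-0.2588, 0.9659); from cell (4,7)
  next x-line at t=2.2796, next y-line at t=0.3002; Δt_x=3.8637, Δt_y=1.0353
    y: enter (4,8) at t=0.3002
    y: enter (4,9) at t=1.3355 ← occupied
  → r_1 = 1.3355
beam 2: φ=-45°, α=150°
  dir = (cos 150°, sin 150°) = (-0.8660, 0.5000); from cell (4,7)
  next x-line at t=0.6813, next y-line at t=0.5800; Δt_x=1.1547, Δt_y=2.0000
    y: enter (4,8) at t=0.5800
    x: enter (3,8) at t=0.6813
    x: enter (2,8) at t=1.8360
    y: enter (2,9) at t=2.5800 ← occupied
  → r_2 = 2.5800
beam 3: φ=0°, α=195°
  dir = (cos 195°, sin 195°) = (-0.9659, -0.2588); from cell (4,7)
  next x-line at t=0.6108, next y-line at t=2.7432; Δt_x=1.0353, Δt_y=3.8637
    x: enter (3,7) at t=0.6108
    x: enter (2,7) at t=1.6461
    x: enter (1,7) at t=2.6814
    y: enter (1,6) at t=2.7432
    x: enter (0,6) at t=3.7166 ← occupied
  → r_3 = 3.7166
beam 4: φ=45°, α=240°
  dir = (cos 240°, sin 240°) = (-0.5000, -0.8660); from cell (4,7)
  next x-line at t=1.1800, next y-line at t=0.8198; Δt_x=2.0000, Δt_y=1.1547
    y: enter (4,6) at t=0.8198
    x: enter (3,6) at t=1.1800
    y: enter (3,5) at t=1.9745
    y: enter (3,4) at t=3.1292
    x: enter (2,4) at t=3.1800
    y: enter (2,3) at t=4.2839
    x: enter (1,3) at t=5.1800
    y: enter (1,2) at t=5.4386
    y: enter (1,1) at t=6.5933
    x: enter (0,1) at t=7.1800 ← occupied
  → r_4 = 7.1800
beam 5: φ=90°, α=285°
  dir = (cos 285°, sin 285°) = (0.2588, -0.9659); from cell (4,7)
  next x-line at t=1.5841, next y-line at t=0.7350; Δt_x=3.8637, Δt_y=1.0353
    y: enter (4,6) at t=0.7350
    x: enter (5,6) at t=1.5841 ← occupied
  → r_5 = 1.5841

ranges = [1.3355, 2.5800, 3.7166, 7.1800, 1.5841]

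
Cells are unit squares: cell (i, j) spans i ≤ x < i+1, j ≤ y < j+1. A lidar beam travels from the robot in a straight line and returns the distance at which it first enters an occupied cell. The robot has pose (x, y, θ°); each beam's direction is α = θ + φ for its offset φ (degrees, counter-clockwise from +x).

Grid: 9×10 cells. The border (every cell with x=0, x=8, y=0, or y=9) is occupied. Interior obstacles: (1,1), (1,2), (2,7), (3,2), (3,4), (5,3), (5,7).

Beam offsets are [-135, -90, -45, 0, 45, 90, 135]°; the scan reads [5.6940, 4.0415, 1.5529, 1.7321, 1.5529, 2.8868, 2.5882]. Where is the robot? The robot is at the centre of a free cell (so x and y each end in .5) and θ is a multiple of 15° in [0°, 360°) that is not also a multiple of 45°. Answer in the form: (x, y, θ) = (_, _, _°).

(x, y, θ) = (2.5, 5.5, 150°)

The pose lattice has 49·16 = 784 candidates. Test each by forward raycasting.
  (3.5, 8.5, 195°): beam 1 = 0.5774 ≠ 5.6940 ✗
  (5.5, 4.5, 240°): beam 1 = 4.6587 ≠ 5.6940 ✗
  (2.5, 5.5, 120°): beam 2 = 3.0000 ≠ 4.0415 ✗
  …
  (2.5, 5.5, 150°): r_1=5.6940, r_2=4.0415, r_3=1.5529, r_4=1.7321, r_5=1.5529, r_6=2.8868, r_7=2.5882 — all match ✓
No second candidate reproduces the full scan.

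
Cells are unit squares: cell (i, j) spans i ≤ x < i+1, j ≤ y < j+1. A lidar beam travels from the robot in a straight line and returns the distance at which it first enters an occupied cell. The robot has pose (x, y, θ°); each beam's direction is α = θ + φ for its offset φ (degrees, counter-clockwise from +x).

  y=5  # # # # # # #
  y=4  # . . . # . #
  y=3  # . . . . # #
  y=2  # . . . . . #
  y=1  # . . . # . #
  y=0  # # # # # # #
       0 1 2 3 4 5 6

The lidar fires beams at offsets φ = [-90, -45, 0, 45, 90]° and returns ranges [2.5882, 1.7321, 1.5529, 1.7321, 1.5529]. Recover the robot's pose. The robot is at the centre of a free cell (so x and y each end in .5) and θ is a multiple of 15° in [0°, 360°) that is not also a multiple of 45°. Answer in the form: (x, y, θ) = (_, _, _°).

(x, y, θ) = (2.5, 2.5, 195°)

Candidates: 17 free-cell centres × 16 headings = 272 poses. Raycast each; keep the one whose scan matches to 4 dp.
  (2.5, 4.5, 285°): beam 1 = 1.5529 ≠ 2.5882 ✗
  (2.5, 2.5, 75°): beam 1 = 1.9319 ≠ 2.5882 ✗
  (5.5, 2.5, 60°): beam 1 = 0.5774 ≠ 2.5882 ✗
  (2.5, 3.5, 330°): beam 1 = 2.8868 ≠ 2.5882 ✗
  …
  (2.5, 2.5, 195°): r_1=2.5882, r_2=1.7321, r_3=1.5529, r_4=1.7321, r_5=1.5529 — all match ✓
No second candidate reproduces the full scan.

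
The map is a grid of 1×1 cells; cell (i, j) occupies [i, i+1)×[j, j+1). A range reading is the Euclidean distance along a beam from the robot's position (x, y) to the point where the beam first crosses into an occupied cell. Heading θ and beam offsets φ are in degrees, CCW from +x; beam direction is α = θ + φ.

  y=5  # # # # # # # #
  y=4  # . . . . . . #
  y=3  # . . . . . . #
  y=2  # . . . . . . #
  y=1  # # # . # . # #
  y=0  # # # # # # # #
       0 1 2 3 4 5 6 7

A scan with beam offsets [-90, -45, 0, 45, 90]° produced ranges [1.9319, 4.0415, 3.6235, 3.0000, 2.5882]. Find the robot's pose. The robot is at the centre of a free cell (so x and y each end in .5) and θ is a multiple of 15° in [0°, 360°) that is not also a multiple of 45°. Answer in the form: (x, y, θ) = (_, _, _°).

(x, y, θ) = (4.5, 4.5, 255°)

Enumerate (i+0.5, j+0.5, θ) over the 20 free cells and 16 admissible headings. For each, cast all 5 beams and compare to the given ranges.
  (3.5, 4.5, 255°): beam 2 = 2.8868 ≠ 4.0415 ✗
  (6.5, 3.5, 285°): beam 1 = 5.6940 ≠ 1.9319 ✗
  (3.5, 4.5, 120°): beam 1 = 1.0000 ≠ 1.9319 ✗
  (4.5, 2.5, 210°): beam 1 = 2.8868 ≠ 1.9319 ✗
  (2.5, 2.5, 30°): beam 1 = 0.5774 ≠ 1.9319 ✗
  …
  (4.5, 4.5, 255°): r_1=1.9319, r_2=4.0415, r_3=3.6235, r_4=3.0000, r_5=2.5882 — all match ✓
Unique over the lattice → pose = (4.5, 4.5, 255°).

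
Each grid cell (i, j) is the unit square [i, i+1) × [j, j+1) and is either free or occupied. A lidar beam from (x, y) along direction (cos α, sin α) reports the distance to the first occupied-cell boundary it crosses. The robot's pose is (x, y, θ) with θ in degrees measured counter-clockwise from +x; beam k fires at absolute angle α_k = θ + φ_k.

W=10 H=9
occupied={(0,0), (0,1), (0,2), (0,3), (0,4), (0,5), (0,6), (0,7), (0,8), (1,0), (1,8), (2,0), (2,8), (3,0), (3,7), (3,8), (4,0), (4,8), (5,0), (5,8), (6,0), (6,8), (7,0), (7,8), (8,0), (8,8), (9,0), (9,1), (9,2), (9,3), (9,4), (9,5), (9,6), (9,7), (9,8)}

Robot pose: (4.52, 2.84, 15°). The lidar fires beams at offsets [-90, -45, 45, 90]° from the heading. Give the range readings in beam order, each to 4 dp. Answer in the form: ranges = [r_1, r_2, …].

beam 1: φ=-90°, α=285°
  direction (0.2588, -0.9659); cell (4,2); t to first gridline: x 1.8546, y 0.8696 (then +3.8637 / +1.0353)
    (4,1) via y @ 0.8696
    (5,1) via x @ 1.8546
    (5,0) via y @ 1.9049  # hit
  → r_1 = 1.9049
beam 2: φ=-45°, α=330°
  direction (0.8660, -0.5000); cell (4,2); t to first gridline: x 0.5543, y 1.6800 (then +1.1547 / +2.0000)
    (5,2) via x @ 0.5543
    (5,1) via y @ 1.6800
    (6,1) via x @ 1.7090
    (7,1) via x @ 2.8637
    (7,0) via y @ 3.6800  # hit
  → r_2 = 3.6800
beam 3: φ=45°, α=60°
  direction (0.5000, 0.8660); cell (4,2); t to first gridline: x 0.9600, y 0.1848 (then +2.0000 / +1.1547)
    (4,3) via y @ 0.1848
    (5,3) via x @ 0.9600
    (5,4) via y @ 1.3395
    (5,5) via y @ 2.4942
    (6,5) via x @ 2.9600
    (6,6) via y @ 3.6489
    (6,7) via y @ 4.8036
    (7,7) via x @ 4.9600
    (7,8) via y @ 5.9583  # hit
  → r_3 = 5.9583
beam 4: φ=90°, α=105°
  direction (-0.2588, 0.9659); cell (4,2); t to first gridline: x 2.0091, y 0.1656 (then +3.8637 / +1.0353)
    (4,3) via y @ 0.1656
    (4,4) via y @ 1.2009
    (3,4) via x @ 2.0091
    (3,5) via y @ 2.2362
    (3,6) via y @ 3.2715
    (3,7) via y @ 4.3067  # hit
  → r_4 = 4.3067

ranges = [1.9049, 3.6800, 5.9583, 4.3067]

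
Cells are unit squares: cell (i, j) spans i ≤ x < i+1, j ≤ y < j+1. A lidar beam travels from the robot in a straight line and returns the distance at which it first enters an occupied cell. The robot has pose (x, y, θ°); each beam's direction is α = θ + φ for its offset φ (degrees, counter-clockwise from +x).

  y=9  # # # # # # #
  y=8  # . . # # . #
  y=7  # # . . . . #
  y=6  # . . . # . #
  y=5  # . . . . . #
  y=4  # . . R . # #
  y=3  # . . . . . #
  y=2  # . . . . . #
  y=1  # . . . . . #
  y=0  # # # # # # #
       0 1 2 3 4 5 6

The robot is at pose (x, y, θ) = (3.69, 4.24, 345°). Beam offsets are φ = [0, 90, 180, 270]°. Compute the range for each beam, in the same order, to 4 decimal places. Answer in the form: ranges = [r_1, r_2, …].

beam 1: φ=0°, α=345°
  dir = (cos 345°, sin 345°) = (0.9659, -0.2588); from cell (3,4)
  next x-line at t=0.3209, next y-line at t=0.9273; Δt_x=1.0353, Δt_y=3.8637
    x: enter (4,4) at t=0.3209
    y: enter (4,3) at t=0.9273
    x: enter (5,3) at t=1.3562
    x: enter (6,3) at t=2.3915 ← occupied
  → r_1 = 2.3915
beam 2: φ=90°, α=75°
  dir = (cos 75°, sin 75°) = (0.2588, 0.9659); from cell (3,4)
  next x-line at t=1.1977, next y-line at t=0.7868; Δt_x=3.8637, Δt_y=1.0353
    y: enter (3,5) at t=0.7868
    x: enter (4,5) at t=1.1977
    y: enter (4,6) at t=1.8221 ← occupied
  → r_2 = 1.8221
beam 3: φ=180°, α=165°
  dir = (cos 165°, sin 165°) = (-0.9659, 0.2588); from cell (3,4)
  next x-line at t=0.7143, next y-line at t=2.9364; Δt_x=1.0353, Δt_y=3.8637
    x: enter (2,4) at t=0.7143
    x: enter (1,4) at t=1.7496
    x: enter (0,4) at t=2.7849 ← occupied
  → r_3 = 2.7849
beam 4: φ=270°, α=255°
  dir = (cos 255°, sin 255°) = (-0.2588, -0.9659); from cell (3,4)
  next x-line at t=2.6660, next y-line at t=0.2485; Δt_x=3.8637, Δt_y=1.0353
    y: enter (3,3) at t=0.2485
    y: enter (3,2) at t=1.2837
    y: enter (3,1) at t=2.3190
    x: enter (2,1) at t=2.6660
    y: enter (2,0) at t=3.3543 ← occupied
  → r_4 = 3.3543

ranges = [2.3915, 1.8221, 2.7849, 3.3543]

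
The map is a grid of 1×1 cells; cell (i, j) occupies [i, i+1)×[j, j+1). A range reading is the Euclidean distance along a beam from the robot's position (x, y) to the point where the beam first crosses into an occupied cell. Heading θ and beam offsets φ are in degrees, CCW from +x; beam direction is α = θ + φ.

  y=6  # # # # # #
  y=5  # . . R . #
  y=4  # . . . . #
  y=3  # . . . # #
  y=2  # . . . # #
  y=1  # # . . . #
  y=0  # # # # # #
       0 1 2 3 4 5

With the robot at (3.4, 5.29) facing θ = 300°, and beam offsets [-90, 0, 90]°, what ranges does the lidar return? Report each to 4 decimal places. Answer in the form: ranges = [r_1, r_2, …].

ranges = [2.7713, 1.4896, 1.4200]

beam 1: φ=-90°, α=210°
  d=(-0.8660,-0.5000)  start (3,5)  tX=0.4619 tY=0.5800  stride 1/|dx|=1.1547 1/|dy|=2.0000
    cross x-line → (2,5), t=0.4619
    cross y-line → (2,4), t=0.5800
    cross x-line → (1,4), t=1.6166
    cross y-line → (1,3), t=2.5800
    cross x-line → (0,3), t=2.7713 (wall)
  → r_1 = 2.7713
beam 2: φ=0°, α=300°
  d=(0.5000,-0.8660)  start (3,5)  tX=1.2000 tY=0.3349  stride 1/|dx|=2.0000 1/|dy|=1.1547
    cross y-line → (3,4), t=0.3349
    cross x-line → (4,4), t=1.2000
    cross y-line → (4,3), t=1.4896 (wall)
  → r_2 = 1.4896
beam 3: φ=90°, α=30°
  d=(0.8660,0.5000)  start (3,5)  tX=0.6928 tY=1.4200  stride 1/|dx|=1.1547 1/|dy|=2.0000
    cross x-line → (4,5), t=0.6928
    cross y-line → (4,6), t=1.4200 (wall)
  → r_3 = 1.4200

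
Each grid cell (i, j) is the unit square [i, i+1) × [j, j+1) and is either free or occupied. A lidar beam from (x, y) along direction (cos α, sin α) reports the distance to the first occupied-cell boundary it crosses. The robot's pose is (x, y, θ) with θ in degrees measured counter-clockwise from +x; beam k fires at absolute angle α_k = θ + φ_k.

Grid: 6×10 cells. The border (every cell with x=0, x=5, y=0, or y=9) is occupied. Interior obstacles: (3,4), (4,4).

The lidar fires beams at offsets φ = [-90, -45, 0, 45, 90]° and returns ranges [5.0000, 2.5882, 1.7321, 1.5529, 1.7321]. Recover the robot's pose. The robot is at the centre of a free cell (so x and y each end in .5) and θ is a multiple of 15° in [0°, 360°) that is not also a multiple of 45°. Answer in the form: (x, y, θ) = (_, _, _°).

Enumerate (i+0.5, j+0.5, θ) over the 30 free cells and 16 admissible headings. For each, cast all 5 beams and compare to the given ranges.
  (4.5, 1.5, 330°): beam 1 = 0.5774 ≠ 5.0000 ✗
  (3.5, 6.5, 300°): beam 1 = 2.8868 ≠ 5.0000 ✗
  (2.5, 1.5, 75°): beam 1 = 1.9319 ≠ 5.0000 ✗
  …
  (3.5, 7.5, 330°): r_1=5.0000, r_2=2.5882, r_3=1.7321, r_4=1.5529, r_5=1.7321 — all match ✓
Only this pose fits every beam.

(x, y, θ) = (3.5, 7.5, 330°)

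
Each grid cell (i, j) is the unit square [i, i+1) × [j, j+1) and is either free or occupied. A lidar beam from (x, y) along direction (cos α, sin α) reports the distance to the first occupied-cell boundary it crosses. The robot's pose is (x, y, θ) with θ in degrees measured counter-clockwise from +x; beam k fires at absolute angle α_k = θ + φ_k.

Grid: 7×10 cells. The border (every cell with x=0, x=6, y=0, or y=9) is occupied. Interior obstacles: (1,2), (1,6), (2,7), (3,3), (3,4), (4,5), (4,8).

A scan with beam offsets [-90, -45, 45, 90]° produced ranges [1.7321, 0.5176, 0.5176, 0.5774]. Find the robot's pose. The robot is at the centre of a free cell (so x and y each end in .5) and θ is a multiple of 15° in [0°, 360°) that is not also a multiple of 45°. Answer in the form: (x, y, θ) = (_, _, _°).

Enumerate (i+0.5, j+0.5, θ) over the 33 free cells and 16 admissible headings. For each, cast all 4 beams and compare to the given ranges.
  (2.5, 8.5, 120°): beam 1 = 1.0000 ≠ 1.7321 ✗
  (3.5, 5.5, 60°): beam 1 = 0.5774 ≠ 1.7321 ✗
  (3.5, 6.5, 195°): beam 1 = 2.5882 ≠ 1.7321 ✗
  …
  (4.5, 4.5, 120°): r_1=1.7321, r_2=0.5176, r_3=0.5176, r_4=0.5774 — all match ✓
No second candidate reproduces the full scan.

(x, y, θ) = (4.5, 4.5, 120°)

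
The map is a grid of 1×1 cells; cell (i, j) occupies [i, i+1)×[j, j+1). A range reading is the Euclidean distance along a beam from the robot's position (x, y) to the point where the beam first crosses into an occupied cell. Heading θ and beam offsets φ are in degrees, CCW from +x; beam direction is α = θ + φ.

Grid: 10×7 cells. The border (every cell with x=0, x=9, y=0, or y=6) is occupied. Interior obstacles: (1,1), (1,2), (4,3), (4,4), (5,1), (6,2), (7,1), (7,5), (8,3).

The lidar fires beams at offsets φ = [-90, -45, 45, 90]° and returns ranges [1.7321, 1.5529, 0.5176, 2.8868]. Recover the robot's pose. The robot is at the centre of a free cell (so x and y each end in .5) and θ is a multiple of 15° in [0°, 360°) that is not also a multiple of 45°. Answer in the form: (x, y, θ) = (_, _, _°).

Enumerate (i+0.5, j+0.5, θ) over the 31 free cells and 16 admissible headings. For each, cast all 4 beams and compare to the given ranges.
  (1.5, 3.5, 285°): beam 1 = 0.5176 ≠ 1.7321 ✗
  (5.5, 5.5, 165°): beam 1 = 0.5176 ≠ 1.7321 ✗
  (5.5, 3.5, 330°): beam 1 = 2.8868 ≠ 1.7321 ✗
  …
  (6.5, 3.5, 240°): r_1=1.7321, r_2=1.5529, r_3=0.5176, r_4=2.8868 — all match ✓
Only this pose fits every beam.

(x, y, θ) = (6.5, 3.5, 240°)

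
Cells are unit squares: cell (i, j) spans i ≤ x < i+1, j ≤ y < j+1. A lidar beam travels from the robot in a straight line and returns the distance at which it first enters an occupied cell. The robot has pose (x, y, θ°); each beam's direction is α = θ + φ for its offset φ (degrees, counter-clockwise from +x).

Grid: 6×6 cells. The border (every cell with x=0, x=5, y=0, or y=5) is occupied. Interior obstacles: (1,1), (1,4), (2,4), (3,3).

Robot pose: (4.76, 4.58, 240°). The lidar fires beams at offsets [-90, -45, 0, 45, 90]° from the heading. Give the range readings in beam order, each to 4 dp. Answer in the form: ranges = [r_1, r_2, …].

beam 1: φ=-90°, α=150°
  cosα=-0.8660 sinα=0.5000 | (4,4) | tMaxX 0.8776 tMaxY 0.8400 | tΔX 1.1547 tΔY 2.0000
    t=0.8400 [y] (4,5) — stop
  → r_1 = 0.8400
beam 2: φ=-45°, α=195°
  cosα=-0.9659 sinα=-0.2588 | (4,4) | tMaxX 0.7868 tMaxY 2.2409 | tΔX 1.0353 tΔY 3.8637
    t=0.7868 [x] (3,4)
    t=1.8221 [x] (2,4) — stop
  → r_2 = 1.8221
beam 3: φ=0°, α=240°
  cosα=-0.5000 sinα=-0.8660 | (4,4) | tMaxX 1.5200 tMaxY 0.6697 | tΔX 2.0000 tΔY 1.1547
    t=0.6697 [y] (4,3)
    t=1.5200 [x] (3,3) — stop
  → r_3 = 1.5200
beam 4: φ=45°, α=285°
  cosα=0.2588 sinα=-0.9659 | (4,4) | tMaxX 0.9273 tMaxY 0.6005 | tΔX 3.8637 tΔY 1.0353
    t=0.6005 [y] (4,3)
    t=0.9273 [x] (5,3) — stop
  → r_4 = 0.9273
beam 5: φ=90°, α=330°
  cosα=0.8660 sinα=-0.5000 | (4,4) | tMaxX 0.2771 tMaxY 1.1600 | tΔX 1.1547 tΔY 2.0000
    t=0.2771 [x] (5,4) — stop
  → r_5 = 0.2771

ranges = [0.8400, 1.8221, 1.5200, 0.9273, 0.2771]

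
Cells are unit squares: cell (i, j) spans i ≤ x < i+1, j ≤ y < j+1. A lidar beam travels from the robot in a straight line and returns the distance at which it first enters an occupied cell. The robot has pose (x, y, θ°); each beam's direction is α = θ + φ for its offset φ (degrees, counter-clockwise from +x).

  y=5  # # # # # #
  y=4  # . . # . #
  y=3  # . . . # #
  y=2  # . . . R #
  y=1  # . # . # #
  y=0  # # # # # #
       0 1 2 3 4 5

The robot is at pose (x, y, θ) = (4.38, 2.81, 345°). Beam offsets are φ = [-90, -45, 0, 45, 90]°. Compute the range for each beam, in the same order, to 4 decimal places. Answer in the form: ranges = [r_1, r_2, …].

ranges = [0.8386, 0.9353, 0.6419, 0.3800, 0.1967]

beam 1: φ=-90°, α=255°
  d=(-0.2588,-0.9659)  start (4,2)  tX=1.4682 tY=0.8386  stride 1/|dx|=3.8637 1/|dy|=1.0353
    cross y-line → (4,1), t=0.8386 (wall)
  → r_1 = 0.8386
beam 2: φ=-45°, α=300°
  d=(0.5000,-0.8660)  start (4,2)  tX=1.2400 tY=0.9353  stride 1/|dx|=2.0000 1/|dy|=1.1547
    cross y-line → (4,1), t=0.9353 (wall)
  → r_2 = 0.9353
beam 3: φ=0°, α=345°
  d=(0.9659,-0.2588)  start (4,2)  tX=0.6419 tY=3.1296  stride 1/|dx|=1.0353 1/|dy|=3.8637
    cross x-line → (5,2), t=0.6419 (wall)
  → r_3 = 0.6419
beam 4: φ=45°, α=30°
  d=(0.8660,0.5000)  start (4,2)  tX=0.7159 tY=0.3800  stride 1/|dx|=1.1547 1/|dy|=2.0000
    cross y-line → (4,3), t=0.3800 (wall)
  → r_4 = 0.3800
beam 5: φ=90°, α=75°
  d=(0.2588,0.9659)  start (4,2)  tX=2.3955 tY=0.1967  stride 1/|dx|=3.8637 1/|dy|=1.0353
    cross y-line → (4,3), t=0.1967 (wall)
  → r_5 = 0.1967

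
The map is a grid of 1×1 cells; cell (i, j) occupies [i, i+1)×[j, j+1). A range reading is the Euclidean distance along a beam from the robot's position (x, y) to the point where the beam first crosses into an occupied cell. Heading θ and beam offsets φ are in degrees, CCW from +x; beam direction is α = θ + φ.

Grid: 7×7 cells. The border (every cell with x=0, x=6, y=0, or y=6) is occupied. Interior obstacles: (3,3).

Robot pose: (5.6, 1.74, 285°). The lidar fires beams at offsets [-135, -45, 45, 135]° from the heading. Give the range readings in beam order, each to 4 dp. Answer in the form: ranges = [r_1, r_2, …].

beam 1: φ=-135°, α=150°
  direction (-0.8660, 0.5000); cell (5,1); t to first gridline: x 0.6928, y 0.5200 (then +1.1547 / +2.0000)
    (5,2) via y @ 0.5200
    (4,2) via x @ 0.6928
    (3,2) via x @ 1.8475
    (3,3) via y @ 2.5200  # hit
  → r_1 = 2.5200
beam 2: φ=-45°, α=240°
  direction (-0.5000, -0.8660); cell (5,1); t to first gridline: x 1.2000, y 0.8545 (then +2.0000 / +1.1547)
    (5,0) via y @ 0.8545  # hit
  → r_2 = 0.8545
beam 3: φ=45°, α=330°
  direction (0.8660, -0.5000); cell (5,1); t to first gridline: x 0.4619, y 1.4800 (then +1.1547 / +2.0000)
    (6,1) via x @ 0.4619  # hit
  → r_3 = 0.4619
beam 4: φ=135°, α=60°
  direction (0.5000, 0.8660); cell (5,1); t to first gridline: x 0.8000, y 0.3002 (then +2.0000 / +1.1547)
    (5,2) via y @ 0.3002
    (6,2) via x @ 0.8000  # hit
  → r_4 = 0.8000

ranges = [2.5200, 0.8545, 0.4619, 0.8000]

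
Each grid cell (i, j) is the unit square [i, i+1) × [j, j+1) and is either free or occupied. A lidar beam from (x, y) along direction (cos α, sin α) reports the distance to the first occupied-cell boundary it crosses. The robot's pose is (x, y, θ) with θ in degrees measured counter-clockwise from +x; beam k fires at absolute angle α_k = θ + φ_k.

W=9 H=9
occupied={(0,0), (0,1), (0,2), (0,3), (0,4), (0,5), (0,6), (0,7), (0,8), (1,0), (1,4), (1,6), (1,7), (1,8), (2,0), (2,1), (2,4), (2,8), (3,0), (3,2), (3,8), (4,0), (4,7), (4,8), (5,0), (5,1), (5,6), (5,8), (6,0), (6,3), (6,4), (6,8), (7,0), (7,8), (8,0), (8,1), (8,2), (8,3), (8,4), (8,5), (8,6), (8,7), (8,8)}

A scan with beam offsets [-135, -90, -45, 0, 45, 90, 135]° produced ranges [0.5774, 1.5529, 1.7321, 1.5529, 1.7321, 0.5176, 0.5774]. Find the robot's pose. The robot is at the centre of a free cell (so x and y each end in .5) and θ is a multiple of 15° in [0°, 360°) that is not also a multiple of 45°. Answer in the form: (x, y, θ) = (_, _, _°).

Enumerate (i+0.5, j+0.5, θ) over the 38 free cells and 16 admissible headings. For each, cast all 7 beams and compare to the given ranges.
  (2.5, 2.5, 330°): beam 1 = 1.5529 ≠ 0.5774 ✗
  (4.5, 6.5, 120°): beam 1 = 0.5176 ≠ 0.5774 ✗
  (4.5, 1.5, 330°): beam 1 = 1.5529 ≠ 0.5774 ✗
  (6.5, 2.5, 210°): beam 1 = 0.5176 ≠ 0.5774 ✗
  …
  (2.5, 2.5, 165°): r_1=0.5774, r_2=1.5529, r_3=1.7321, r_4=1.5529, r_5=1.7321, r_6=0.5176, r_7=0.5774 — all match ✓
Unique over the lattice → pose = (2.5, 2.5, 165°).

(x, y, θ) = (2.5, 2.5, 165°)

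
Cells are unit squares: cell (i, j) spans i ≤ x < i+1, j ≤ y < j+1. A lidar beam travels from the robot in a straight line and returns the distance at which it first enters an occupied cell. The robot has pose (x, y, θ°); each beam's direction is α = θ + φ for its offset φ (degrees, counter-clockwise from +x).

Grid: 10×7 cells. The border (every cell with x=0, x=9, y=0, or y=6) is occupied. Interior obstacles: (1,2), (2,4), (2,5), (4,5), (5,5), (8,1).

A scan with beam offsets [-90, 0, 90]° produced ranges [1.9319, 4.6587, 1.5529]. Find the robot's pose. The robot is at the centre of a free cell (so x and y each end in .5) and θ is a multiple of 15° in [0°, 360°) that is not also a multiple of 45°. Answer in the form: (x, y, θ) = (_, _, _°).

Candidates: 34 free-cell centres × 16 headings = 544 poses. Raycast each; keep the one whose scan matches to 4 dp.
  (7.5, 3.5, 210°): beam 1 = 2.8868 ≠ 1.9319 ✗
  (1.5, 4.5, 300°): beam 1 = 0.5774 ≠ 1.9319 ✗
  (4.5, 3.5, 240°): beam 1 = 1.7321 ≠ 1.9319 ✗
  (7.5, 5.5, 330°): beam 1 = 5.1962 ≠ 1.9319 ✗
  (6.5, 4.5, 15°): beam 1 = 3.6235 ≠ 1.9319 ✗
  …
  (2.5, 1.5, 75°): r_1=1.9319, r_2=4.6587, r_3=1.5529 — all match ✓
Only this pose fits every beam.

(x, y, θ) = (2.5, 1.5, 75°)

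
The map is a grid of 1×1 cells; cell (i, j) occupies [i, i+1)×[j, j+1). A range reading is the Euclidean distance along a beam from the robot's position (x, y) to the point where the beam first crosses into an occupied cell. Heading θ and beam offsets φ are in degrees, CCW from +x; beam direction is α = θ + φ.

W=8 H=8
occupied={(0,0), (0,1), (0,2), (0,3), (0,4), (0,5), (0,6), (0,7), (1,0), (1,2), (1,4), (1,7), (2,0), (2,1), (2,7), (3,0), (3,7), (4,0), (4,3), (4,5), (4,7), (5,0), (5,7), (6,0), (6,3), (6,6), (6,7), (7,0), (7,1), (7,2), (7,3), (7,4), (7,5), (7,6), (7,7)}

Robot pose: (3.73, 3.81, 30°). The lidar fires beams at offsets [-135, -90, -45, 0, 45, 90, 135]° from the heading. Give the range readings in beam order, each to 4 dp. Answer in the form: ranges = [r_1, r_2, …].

ranges = [2.8205, 0.5400, 0.2795, 0.3118, 1.2320, 3.6835, 1.7910]

beam 1: φ=-135°, α=255°
  cosα=-0.2588 sinα=-0.9659 | (3,3) | tMaxX 2.8205 tMaxY 0.8386 | tΔX 3.8637 tΔY 1.0353
    t=0.8386 [y] (3,2)
    t=1.8738 [y] (3,1)
    t=2.8205 [x] (2,1) — stop
  → r_1 = 2.8205
beam 2: φ=-90°, α=300°
  cosα=0.5000 sinα=-0.8660 | (3,3) | tMaxX 0.5400 tMaxY 0.9353 | tΔX 2.0000 tΔY 1.1547
    t=0.5400 [x] (4,3) — stop
  → r_2 = 0.5400
beam 3: φ=-45°, α=345°
  cosα=0.9659 sinα=-0.2588 | (3,3) | tMaxX 0.2795 tMaxY 3.1296 | tΔX 1.0353 tΔY 3.8637
    t=0.2795 [x] (4,3) — stop
  → r_3 = 0.2795
beam 4: φ=0°, α=30°
  cosα=0.8660 sinα=0.5000 | (3,3) | tMaxX 0.3118 tMaxY 0.3800 | tΔX 1.1547 tΔY 2.0000
    t=0.3118 [x] (4,3) — stop
  → r_4 = 0.3118
beam 5: φ=45°, α=75°
  cosα=0.2588 sinα=0.9659 | (3,3) | tMaxX 1.0432 tMaxY 0.1967 | tΔX 3.8637 tΔY 1.0353
    t=0.1967 [y] (3,4)
    t=1.0432 [x] (4,4)
    t=1.2320 [y] (4,5) — stop
  → r_5 = 1.2320
beam 6: φ=90°, α=120°
  cosα=-0.5000 sinα=0.8660 | (3,3) | tMaxX 1.4600 tMaxY 0.2194 | tΔX 2.0000 tΔY 1.1547
    t=0.2194 [y] (3,4)
    t=1.3741 [y] (3,5)
    t=1.4600 [x] (2,5)
    t=2.5288 [y] (2,6)
    t=3.4600 [x] (1,6)
    t=3.6835 [y] (1,7) — stop
  → r_6 = 3.6835
beam 7: φ=135°, α=165°
  cosα=-0.9659 sinα=0.2588 | (3,3) | tMaxX 0.7558 tMaxY 0.7341 | tΔX 1.0353 tΔY 3.8637
    t=0.7341 [y] (3,4)
    t=0.7558 [x] (2,4)
    t=1.7910 [x] (1,4) — stop
  → r_7 = 1.7910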